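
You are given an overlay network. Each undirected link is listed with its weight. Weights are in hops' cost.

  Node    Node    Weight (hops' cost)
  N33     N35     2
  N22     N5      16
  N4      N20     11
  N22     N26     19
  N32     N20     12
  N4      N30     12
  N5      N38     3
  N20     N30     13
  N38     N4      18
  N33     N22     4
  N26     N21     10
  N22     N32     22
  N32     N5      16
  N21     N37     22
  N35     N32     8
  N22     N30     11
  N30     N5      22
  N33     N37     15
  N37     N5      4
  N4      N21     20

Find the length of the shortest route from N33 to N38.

Compare a few routes:
N33 → N37 → N5 → N38: 15+4+3 = 22
N33 → N35 → N32 → N5 → N38: 2+8+16+3 = 29
N33 → N22 → N5 → N38: 4+16+3 = 23
Cheapest is N33 → N37 → N5 → N38 at 22 hops' cost.

22 hops' cost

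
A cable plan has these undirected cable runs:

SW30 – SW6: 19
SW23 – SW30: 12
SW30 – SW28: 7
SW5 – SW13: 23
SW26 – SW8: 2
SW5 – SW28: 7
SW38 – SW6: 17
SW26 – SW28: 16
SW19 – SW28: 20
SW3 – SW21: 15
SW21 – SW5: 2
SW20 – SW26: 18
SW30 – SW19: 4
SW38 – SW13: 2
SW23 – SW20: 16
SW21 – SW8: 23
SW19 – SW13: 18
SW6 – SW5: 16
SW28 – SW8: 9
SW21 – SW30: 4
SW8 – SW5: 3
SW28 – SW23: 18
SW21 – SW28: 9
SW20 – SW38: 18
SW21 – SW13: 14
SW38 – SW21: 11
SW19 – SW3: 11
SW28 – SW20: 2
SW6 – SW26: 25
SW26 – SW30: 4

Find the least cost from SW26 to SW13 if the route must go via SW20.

33

Best SW26 to SW20: SW26 → SW8 → SW28 → SW20 costing 13
Shortest SW20→SW13: SW20 → SW38 → SW13 = 20
Total via SW20: 13 + 20 = 33.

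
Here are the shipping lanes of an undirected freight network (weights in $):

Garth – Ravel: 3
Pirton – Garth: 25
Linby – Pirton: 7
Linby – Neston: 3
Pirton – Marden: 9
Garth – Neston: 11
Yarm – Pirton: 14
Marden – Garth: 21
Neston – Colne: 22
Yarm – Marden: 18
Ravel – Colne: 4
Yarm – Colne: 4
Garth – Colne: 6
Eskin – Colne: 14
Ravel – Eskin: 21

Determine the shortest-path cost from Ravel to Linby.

$17

Running Dijkstra from Ravel:
Ravel: 0
Garth: 3  (via Ravel)
Colne: 4  (via Ravel)
Yarm: 8  (via Colne)
Neston: 14  (via Garth)
Linby: 17  (via Neston)
Shortest route: Ravel–Garth–Neston–Linby = $17.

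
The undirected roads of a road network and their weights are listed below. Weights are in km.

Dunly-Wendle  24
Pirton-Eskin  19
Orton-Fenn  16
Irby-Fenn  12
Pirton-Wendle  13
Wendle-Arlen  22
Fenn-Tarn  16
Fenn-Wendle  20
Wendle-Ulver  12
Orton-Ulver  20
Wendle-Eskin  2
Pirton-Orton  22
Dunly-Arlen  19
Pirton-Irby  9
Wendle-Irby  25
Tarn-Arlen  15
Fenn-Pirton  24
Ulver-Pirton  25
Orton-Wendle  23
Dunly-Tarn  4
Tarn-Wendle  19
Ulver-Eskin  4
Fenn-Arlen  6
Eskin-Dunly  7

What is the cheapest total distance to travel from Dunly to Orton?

Compare a few routes:
Dunly–Eskin–Wendle–Orton: 7+2+23 = 32
Dunly–Eskin–Ulver–Orton: 7+4+20 = 31
The minimum is 31 km via Dunly–Eskin–Ulver–Orton.

31 km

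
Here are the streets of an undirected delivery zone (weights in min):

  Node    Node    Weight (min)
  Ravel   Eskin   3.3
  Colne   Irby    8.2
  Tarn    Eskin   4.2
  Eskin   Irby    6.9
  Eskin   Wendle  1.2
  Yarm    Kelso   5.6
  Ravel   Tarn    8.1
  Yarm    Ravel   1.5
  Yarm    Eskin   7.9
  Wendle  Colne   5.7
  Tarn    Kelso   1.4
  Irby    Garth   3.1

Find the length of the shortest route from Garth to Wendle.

Candidate routes:
Garth–Irby–Eskin–Wendle: 3.1+6.9+1.2 = 11.2
Garth–Irby–Colne–Wendle: 3.1+8.2+5.7 = 17
The minimum is 11.2 min via Garth–Irby–Eskin–Wendle.

11.2 min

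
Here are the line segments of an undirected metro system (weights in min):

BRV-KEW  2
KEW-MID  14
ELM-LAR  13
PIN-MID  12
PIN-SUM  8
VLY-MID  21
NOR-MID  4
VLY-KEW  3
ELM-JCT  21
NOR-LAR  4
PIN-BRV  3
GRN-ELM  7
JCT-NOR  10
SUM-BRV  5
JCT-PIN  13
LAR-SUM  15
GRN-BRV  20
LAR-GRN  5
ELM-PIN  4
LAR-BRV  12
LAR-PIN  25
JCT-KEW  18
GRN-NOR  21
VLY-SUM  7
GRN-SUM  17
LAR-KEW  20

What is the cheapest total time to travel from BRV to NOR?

16 min

Compare a few routes:
BRV - LAR - NOR: 12+4 = 16
BRV - PIN - MID - NOR: 3+12+4 = 19
The minimum is 16 min via BRV - LAR - NOR.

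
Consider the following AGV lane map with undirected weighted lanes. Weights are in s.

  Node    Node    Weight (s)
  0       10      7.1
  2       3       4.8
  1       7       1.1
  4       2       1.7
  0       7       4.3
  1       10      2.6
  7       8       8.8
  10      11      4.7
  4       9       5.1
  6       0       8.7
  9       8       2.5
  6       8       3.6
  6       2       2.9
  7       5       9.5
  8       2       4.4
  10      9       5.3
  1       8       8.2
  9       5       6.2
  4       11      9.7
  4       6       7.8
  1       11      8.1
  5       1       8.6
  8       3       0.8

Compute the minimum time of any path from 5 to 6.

Candidate routes:
5–9–4–2–6: 6.2+5.1+1.7+2.9 = 15.9
5–9–8–2–6: 6.2+2.5+4.4+2.9 = 16
5–9–8–3–2–6: 6.2+2.5+0.8+4.8+2.9 = 17.2
5–9–8–6: 6.2+2.5+3.6 = 12.3
The minimum is 12.3 s via 5–9–8–6.

12.3 s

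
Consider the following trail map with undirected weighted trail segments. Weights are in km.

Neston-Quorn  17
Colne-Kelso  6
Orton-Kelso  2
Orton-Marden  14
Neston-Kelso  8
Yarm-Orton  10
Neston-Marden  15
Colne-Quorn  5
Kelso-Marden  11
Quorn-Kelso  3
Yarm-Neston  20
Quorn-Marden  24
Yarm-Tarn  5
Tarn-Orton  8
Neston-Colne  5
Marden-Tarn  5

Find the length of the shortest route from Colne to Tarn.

16 km

Enumerating some paths:
Colne → Kelso → Orton → Tarn: 6+2+8 = 16
Colne → Quorn → Kelso → Orton → Tarn: 5+3+2+8 = 18
Colne → Kelso → Marden → Tarn: 6+11+5 = 22
The minimum is 16 km via Colne → Kelso → Orton → Tarn.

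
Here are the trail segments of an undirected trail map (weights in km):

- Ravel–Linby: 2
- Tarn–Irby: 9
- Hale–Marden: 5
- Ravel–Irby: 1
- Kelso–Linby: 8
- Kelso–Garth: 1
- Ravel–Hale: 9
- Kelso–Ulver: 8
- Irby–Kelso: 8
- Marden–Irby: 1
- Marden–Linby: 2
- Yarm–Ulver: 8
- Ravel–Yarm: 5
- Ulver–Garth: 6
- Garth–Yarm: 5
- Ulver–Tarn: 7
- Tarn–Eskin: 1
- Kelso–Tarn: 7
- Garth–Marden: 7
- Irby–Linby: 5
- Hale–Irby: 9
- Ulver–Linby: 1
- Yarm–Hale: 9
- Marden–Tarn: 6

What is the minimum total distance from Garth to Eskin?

Candidate routes:
Garth → Marden → Tarn → Eskin: 7+6+1 = 14
Garth → Kelso → Tarn → Eskin: 1+7+1 = 9
Cheapest is Garth → Kelso → Tarn → Eskin at 9 km.

9 km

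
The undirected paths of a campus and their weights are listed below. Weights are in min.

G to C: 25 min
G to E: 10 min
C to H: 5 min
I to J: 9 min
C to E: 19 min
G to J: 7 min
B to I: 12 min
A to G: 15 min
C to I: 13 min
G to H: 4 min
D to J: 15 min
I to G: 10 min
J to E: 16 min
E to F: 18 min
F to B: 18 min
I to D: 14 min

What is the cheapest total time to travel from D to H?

Shortest distances from D:
D: 0
I: 14  (via D)
J: 15  (via D)
G: 22  (via J)
B: 26  (via I)
H: 26  (via G)
Shortest route: D–J–G–H = 26 min.

26 min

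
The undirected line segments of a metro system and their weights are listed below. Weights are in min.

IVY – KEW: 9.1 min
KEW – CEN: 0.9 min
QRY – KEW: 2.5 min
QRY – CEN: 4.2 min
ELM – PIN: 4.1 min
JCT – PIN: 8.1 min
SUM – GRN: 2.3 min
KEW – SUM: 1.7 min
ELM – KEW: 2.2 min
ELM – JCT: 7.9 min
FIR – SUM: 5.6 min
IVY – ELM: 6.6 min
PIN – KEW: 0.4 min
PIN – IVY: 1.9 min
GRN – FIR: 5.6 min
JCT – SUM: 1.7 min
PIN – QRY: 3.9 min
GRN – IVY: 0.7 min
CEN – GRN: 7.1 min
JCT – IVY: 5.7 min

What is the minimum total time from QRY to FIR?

Shortest distances from QRY:
QRY: 0
KEW: 2.5  (via QRY)
PIN: 2.9  (via KEW)
CEN: 3.4  (via KEW)
SUM: 4.2  (via KEW)
ELM: 4.7  (via KEW)
IVY: 4.8  (via PIN)
GRN: 5.5  (via IVY)
JCT: 5.9  (via SUM)
FIR: 9.8  (via SUM)
Shortest route: QRY → KEW → SUM → FIR = 9.8 min.

9.8 min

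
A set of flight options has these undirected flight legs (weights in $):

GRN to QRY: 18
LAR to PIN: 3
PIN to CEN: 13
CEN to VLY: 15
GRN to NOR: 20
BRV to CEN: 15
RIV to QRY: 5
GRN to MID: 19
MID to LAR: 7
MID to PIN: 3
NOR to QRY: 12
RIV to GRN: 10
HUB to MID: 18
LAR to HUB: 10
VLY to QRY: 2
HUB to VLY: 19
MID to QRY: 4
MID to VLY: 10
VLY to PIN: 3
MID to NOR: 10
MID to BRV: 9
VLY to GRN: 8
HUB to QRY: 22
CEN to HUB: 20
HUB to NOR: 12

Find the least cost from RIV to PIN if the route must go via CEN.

Shortest RIV→CEN: RIV → QRY → VLY → CEN = 22
Shortest CEN→PIN: CEN → PIN = 13
Total via CEN: 22 + 13 = $35.

$35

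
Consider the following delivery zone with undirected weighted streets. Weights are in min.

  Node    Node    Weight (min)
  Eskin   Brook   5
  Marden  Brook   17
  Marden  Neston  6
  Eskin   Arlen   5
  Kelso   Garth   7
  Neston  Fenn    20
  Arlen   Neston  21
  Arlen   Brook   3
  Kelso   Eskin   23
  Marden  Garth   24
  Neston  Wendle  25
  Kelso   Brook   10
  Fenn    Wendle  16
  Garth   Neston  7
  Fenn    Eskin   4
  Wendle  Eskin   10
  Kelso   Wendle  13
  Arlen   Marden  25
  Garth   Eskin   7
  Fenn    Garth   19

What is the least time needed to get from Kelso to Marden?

Enumerating some paths:
Kelso - Garth - Neston - Marden: 7+7+6 = 20
Kelso - Brook - Marden: 10+17 = 27
The minimum is 20 min via Kelso - Garth - Neston - Marden.

20 min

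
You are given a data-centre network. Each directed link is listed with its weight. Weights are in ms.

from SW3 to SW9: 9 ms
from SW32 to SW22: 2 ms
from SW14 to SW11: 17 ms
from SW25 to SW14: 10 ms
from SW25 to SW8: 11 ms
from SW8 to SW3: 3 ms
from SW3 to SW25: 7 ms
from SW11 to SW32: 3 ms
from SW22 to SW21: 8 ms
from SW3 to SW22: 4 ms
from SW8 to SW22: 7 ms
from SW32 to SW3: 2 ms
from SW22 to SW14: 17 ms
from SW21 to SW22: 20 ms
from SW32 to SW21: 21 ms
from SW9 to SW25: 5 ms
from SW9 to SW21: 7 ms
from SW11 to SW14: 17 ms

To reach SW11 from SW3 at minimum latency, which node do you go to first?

SW25

Candidate routes:
SW3 → SW22 → SW14 → SW11: 4+17+17 = 38
SW3 → SW25 → SW14 → SW11: 7+10+17 = 34
Cheapest is SW3 → SW25 → SW14 → SW11 at 34 ms.
So from SW3 the first move is to SW25.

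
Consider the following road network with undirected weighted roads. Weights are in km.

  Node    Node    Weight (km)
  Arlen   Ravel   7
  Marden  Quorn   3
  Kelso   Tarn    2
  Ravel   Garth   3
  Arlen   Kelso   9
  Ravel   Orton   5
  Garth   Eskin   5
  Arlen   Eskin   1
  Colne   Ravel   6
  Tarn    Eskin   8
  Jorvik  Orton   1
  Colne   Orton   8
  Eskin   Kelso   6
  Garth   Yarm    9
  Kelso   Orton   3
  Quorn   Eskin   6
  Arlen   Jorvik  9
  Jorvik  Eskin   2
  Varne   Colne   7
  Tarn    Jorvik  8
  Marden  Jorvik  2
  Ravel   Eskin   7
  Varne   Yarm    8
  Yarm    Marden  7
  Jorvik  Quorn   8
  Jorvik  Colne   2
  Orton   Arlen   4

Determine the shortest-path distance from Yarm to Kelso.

13 km

Shortest distances from Yarm:
Yarm: 0
Marden: 7  (via Yarm)
Varne: 8  (via Yarm)
Jorvik: 9  (via Marden)
Garth: 9  (via Yarm)
Orton: 10  (via Jorvik)
Quorn: 10  (via Marden)
Colne: 11  (via Jorvik)
Eskin: 11  (via Jorvik)
Arlen: 12  (via Eskin)
Ravel: 12  (via Garth)
Kelso: 13  (via Orton)
Shortest route: Yarm → Marden → Jorvik → Orton → Kelso = 13 km.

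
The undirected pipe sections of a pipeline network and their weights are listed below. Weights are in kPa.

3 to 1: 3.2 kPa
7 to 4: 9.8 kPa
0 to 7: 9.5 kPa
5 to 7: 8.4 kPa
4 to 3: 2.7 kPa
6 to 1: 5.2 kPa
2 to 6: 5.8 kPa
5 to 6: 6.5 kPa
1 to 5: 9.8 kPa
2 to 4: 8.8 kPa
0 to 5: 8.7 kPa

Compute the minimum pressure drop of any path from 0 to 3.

Running Dijkstra from 0:
0: 0
5: 8.7  (via 0)
7: 9.5  (via 0)
6: 15.2  (via 5)
1: 18.5  (via 5)
4: 19.3  (via 7)
2: 21  (via 6)
3: 21.7  (via 1)
Shortest route: 0 → 5 → 1 → 3 = 21.7 kPa.

21.7 kPa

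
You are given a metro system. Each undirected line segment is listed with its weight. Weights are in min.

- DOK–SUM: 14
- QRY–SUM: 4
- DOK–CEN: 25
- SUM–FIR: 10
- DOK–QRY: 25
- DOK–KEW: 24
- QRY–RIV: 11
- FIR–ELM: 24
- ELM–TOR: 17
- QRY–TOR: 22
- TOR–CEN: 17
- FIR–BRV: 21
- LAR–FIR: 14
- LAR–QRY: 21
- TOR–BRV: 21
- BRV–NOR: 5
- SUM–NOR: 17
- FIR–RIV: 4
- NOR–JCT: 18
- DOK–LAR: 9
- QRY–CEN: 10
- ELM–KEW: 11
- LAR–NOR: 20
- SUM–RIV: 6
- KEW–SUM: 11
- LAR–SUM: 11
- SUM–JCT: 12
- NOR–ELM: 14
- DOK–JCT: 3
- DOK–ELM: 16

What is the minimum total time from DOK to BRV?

26 min

Candidate routes:
DOK → LAR → NOR → BRV: 9+20+5 = 34
DOK → ELM → NOR → BRV: 16+14+5 = 35
DOK → JCT → NOR → BRV: 3+18+5 = 26
The minimum is 26 min via DOK → JCT → NOR → BRV.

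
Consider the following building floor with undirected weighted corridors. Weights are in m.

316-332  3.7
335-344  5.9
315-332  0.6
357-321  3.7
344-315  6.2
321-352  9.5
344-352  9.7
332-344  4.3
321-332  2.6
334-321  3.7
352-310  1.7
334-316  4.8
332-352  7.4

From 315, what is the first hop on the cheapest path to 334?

Compare a few routes:
315 - 332 - 316 - 334: 0.6+3.7+4.8 = 9.1
315 - 332 - 321 - 334: 0.6+2.6+3.7 = 6.9
The minimum is 6.9 m via 315 - 332 - 321 - 334.
So from 315 the first move is to 332.

332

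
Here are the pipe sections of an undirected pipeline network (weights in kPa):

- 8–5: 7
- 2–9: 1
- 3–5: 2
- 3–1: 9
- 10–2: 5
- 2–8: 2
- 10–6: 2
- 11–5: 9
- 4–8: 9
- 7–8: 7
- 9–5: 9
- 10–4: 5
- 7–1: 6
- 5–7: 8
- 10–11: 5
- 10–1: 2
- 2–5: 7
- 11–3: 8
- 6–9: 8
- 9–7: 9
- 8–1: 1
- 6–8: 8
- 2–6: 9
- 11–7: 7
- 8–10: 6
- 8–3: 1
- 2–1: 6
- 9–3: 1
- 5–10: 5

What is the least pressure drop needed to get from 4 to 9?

10 kPa

Running Dijkstra from 4:
4: 0
10: 5  (via 4)
1: 7  (via 10)
6: 7  (via 10)
8: 8  (via 1)
3: 9  (via 8)
2: 10  (via 10)
5: 10  (via 10)
9: 10  (via 3)
Shortest route: 4–10–1–8–3–9 = 10 kPa.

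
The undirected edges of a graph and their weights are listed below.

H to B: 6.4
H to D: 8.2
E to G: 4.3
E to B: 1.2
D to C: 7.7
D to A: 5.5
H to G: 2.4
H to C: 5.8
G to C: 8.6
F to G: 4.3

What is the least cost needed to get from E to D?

Enumerating some paths:
E - B - H - D: 1.2+6.4+8.2 = 15.8
E - G - H - D: 4.3+2.4+8.2 = 14.9
E - G - H - C - D: 4.3+2.4+5.8+7.7 = 20.2
The minimum is 14.9 via E - G - H - D.

14.9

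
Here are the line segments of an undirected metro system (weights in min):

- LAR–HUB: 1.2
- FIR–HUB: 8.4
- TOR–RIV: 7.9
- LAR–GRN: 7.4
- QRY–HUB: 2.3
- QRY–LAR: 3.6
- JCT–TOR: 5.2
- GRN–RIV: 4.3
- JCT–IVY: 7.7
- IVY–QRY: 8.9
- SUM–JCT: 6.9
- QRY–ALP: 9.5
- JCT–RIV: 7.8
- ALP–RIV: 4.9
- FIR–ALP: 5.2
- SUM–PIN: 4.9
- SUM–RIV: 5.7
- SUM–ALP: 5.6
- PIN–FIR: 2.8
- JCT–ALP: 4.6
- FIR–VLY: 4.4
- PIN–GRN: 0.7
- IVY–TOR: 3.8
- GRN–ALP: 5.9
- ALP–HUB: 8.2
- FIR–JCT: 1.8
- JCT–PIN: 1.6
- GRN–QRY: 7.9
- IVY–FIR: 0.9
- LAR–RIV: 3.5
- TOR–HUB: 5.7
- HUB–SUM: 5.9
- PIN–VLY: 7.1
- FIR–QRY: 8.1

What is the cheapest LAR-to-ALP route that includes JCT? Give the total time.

Shortest LAR→JCT: LAR–GRN–PIN–JCT = 9.7
Shortest JCT→ALP: JCT–ALP = 4.6
Total via JCT: 9.7 + 4.6 = 14.3 min.

14.3 min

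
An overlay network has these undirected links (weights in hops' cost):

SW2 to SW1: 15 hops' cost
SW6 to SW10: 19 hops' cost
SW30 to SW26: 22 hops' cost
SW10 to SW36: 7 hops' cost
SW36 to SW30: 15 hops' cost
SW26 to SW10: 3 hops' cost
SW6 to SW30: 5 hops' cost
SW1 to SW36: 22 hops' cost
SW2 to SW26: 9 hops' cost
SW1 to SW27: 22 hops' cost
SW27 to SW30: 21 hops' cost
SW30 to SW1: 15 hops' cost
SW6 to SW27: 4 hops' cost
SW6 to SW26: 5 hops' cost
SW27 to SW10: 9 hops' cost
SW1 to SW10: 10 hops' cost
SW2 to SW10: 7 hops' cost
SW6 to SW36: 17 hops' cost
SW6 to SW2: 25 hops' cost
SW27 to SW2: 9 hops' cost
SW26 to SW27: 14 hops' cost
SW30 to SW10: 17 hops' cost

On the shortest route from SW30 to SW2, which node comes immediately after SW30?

Enumerating some paths:
SW30–SW10–SW2: 17+7 = 24
SW30–SW6–SW26–SW2: 5+5+9 = 19
SW30–SW6–SW27–SW2: 5+4+9 = 18
SW30–SW6–SW26–SW10–SW2: 5+5+3+7 = 20
The minimum is 18 hops' cost via SW30–SW6–SW27–SW2.
So from SW30 the first move is to SW6.

SW6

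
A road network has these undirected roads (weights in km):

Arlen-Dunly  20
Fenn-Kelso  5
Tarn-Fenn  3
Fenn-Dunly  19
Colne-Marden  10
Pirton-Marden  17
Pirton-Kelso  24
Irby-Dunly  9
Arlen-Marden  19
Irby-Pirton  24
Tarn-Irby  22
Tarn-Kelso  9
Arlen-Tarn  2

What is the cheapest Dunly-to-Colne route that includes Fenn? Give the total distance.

53 km

Best Dunly to Fenn: Dunly–Fenn costing 19
Shortest Fenn→Colne: Fenn–Tarn–Arlen–Marden–Colne = 34
Total via Fenn: 19 + 34 = 53 km.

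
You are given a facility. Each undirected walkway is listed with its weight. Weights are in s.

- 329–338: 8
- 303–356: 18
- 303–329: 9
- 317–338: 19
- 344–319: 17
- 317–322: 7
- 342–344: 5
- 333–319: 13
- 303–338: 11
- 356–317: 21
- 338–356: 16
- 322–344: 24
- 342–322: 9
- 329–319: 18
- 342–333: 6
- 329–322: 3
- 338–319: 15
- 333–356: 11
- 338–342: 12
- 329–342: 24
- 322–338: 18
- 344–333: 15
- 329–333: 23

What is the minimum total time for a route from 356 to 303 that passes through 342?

38 s

Best 356 to 342: 356–333–342 costing 17
Shortest 342→303: 342–322–329–303 = 21
Total via 342: 17 + 21 = 38 s.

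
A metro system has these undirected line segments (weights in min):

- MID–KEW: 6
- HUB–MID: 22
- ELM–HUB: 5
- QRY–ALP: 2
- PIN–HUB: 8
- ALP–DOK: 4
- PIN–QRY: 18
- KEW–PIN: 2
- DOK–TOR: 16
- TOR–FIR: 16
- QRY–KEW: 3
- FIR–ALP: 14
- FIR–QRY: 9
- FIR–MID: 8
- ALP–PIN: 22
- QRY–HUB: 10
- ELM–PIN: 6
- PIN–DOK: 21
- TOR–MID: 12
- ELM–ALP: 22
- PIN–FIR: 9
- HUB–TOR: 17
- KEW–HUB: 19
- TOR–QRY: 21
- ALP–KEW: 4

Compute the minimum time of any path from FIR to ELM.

15 min

Candidate routes:
FIR–PIN–ELM: 9+6 = 15
FIR–MID–KEW–PIN–ELM: 8+6+2+6 = 22
FIR–QRY–KEW–PIN–ELM: 9+3+2+6 = 20
FIR–PIN–HUB–ELM: 9+8+5 = 22
Cheapest is FIR–PIN–ELM at 15 min.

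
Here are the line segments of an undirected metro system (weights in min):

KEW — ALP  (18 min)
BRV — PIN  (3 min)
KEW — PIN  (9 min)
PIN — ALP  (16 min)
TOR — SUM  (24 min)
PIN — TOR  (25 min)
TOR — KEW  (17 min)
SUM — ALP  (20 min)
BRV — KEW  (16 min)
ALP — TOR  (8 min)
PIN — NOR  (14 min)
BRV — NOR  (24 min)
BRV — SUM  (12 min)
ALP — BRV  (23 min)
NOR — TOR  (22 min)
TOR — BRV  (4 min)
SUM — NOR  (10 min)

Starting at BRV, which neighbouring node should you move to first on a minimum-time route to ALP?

TOR

Enumerating some paths:
BRV–PIN–ALP: 3+16 = 19
BRV–ALP: 23 = 23
BRV–TOR–ALP: 4+8 = 12
Cheapest is BRV–TOR–ALP at 12 min.
So from BRV the first move is to TOR.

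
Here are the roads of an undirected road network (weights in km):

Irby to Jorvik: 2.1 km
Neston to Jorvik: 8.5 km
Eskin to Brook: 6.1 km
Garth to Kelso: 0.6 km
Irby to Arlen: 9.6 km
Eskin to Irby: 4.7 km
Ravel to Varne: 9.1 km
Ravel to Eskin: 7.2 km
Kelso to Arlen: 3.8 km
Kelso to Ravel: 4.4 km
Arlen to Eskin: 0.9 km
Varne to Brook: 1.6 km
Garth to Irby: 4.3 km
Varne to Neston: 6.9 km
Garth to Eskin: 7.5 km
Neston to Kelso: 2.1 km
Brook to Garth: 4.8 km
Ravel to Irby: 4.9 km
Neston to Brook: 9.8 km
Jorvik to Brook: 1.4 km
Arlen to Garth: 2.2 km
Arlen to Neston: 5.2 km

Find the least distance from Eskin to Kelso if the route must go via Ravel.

11.6 km

Best Eskin to Ravel: Eskin → Ravel costing 7.2
Best Ravel to Kelso: Ravel → Kelso costing 4.4
Total via Ravel: 7.2 + 4.4 = 11.6 km.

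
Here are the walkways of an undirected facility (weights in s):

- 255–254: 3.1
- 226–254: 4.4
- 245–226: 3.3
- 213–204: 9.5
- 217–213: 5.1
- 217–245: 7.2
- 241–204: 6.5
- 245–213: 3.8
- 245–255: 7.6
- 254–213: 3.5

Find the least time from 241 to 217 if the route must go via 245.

Shortest 241→245: 241 → 204 → 213 → 245 = 19.8
Shortest 245→217: 245 → 217 = 7.2
Total via 245: 19.8 + 7.2 = 27 s.

27 s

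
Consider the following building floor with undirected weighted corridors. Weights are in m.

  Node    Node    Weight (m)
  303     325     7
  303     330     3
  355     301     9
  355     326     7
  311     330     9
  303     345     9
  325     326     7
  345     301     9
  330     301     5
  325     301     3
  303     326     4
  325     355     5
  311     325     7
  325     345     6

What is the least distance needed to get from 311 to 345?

13 m

Enumerating some paths:
311 → 325 → 345: 7+6 = 13
311 → 325 → 301 → 345: 7+3+9 = 19
The minimum is 13 m via 311 → 325 → 345.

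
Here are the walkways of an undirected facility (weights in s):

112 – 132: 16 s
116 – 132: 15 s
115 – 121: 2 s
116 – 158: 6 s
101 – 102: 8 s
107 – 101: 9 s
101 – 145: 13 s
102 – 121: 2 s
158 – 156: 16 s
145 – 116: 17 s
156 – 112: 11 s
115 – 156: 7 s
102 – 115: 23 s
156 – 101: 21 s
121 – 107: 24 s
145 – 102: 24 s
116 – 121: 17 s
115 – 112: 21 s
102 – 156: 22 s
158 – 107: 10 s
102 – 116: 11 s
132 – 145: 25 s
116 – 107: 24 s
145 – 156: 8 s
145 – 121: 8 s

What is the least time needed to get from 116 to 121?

Candidate routes:
116 - 121: 17 = 17
116 - 102 - 121: 11+2 = 13
Cheapest is 116 - 102 - 121 at 13 s.

13 s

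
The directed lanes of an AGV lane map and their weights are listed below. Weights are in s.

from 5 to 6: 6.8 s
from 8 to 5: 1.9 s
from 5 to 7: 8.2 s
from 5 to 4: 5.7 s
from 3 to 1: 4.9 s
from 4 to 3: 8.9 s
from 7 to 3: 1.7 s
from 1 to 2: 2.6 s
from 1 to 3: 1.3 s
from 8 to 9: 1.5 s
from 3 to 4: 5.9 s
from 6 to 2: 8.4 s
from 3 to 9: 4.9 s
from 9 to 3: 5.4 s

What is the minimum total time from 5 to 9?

Candidate routes:
5 → 7 → 3 → 9: 8.2+1.7+4.9 = 14.8
5 → 4 → 3 → 9: 5.7+8.9+4.9 = 19.5
The minimum is 14.8 s via 5 → 7 → 3 → 9.

14.8 s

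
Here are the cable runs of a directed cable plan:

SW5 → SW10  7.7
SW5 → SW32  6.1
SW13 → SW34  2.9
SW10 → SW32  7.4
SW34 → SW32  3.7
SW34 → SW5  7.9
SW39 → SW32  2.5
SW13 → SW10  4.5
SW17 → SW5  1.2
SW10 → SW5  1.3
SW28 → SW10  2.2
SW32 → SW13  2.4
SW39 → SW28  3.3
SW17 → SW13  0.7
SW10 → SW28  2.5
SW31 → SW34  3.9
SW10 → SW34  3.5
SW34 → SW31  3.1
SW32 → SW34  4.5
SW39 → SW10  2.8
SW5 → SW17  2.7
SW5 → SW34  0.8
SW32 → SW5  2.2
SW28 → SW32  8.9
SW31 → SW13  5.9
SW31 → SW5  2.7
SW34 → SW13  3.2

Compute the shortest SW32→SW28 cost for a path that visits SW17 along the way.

12.6

Best SW32 to SW17: SW32 → SW5 → SW17 costing 4.9
Shortest SW17→SW28: SW17 → SW13 → SW10 → SW28 = 7.7
Total via SW17: 4.9 + 7.7 = 12.6.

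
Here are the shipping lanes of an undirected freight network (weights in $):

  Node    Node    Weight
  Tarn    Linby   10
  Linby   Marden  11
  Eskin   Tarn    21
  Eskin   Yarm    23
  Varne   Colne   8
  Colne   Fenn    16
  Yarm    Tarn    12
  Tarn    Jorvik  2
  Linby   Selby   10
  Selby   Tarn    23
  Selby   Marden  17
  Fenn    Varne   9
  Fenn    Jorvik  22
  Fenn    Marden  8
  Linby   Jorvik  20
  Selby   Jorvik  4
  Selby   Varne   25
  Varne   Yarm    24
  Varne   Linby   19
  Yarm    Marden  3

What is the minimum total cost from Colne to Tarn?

Enumerating some paths:
Colne - Varne - Linby - Tarn: 8+19+10 = 37
Colne - Fenn - Marden - Yarm - Tarn: 16+8+3+12 = 39
The minimum is $37 via Colne - Varne - Linby - Tarn.

$37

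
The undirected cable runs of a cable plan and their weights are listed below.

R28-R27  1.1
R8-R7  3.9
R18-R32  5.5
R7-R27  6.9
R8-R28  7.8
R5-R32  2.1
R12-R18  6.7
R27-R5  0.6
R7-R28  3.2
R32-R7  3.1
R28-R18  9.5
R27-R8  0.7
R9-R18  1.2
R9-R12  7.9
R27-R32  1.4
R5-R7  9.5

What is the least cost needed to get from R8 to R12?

14.3

Settle nodes by increasing distance from R8:
R8: 0
R27: 0.7  (via R8)
R5: 1.3  (via R27)
R28: 1.8  (via R27)
R32: 2.1  (via R27)
R7: 3.9  (via R8)
R18: 7.6  (via R32)
R9: 8.8  (via R18)
R12: 14.3  (via R18)
Shortest route: R8 → R27 → R32 → R18 → R12 = 14.3.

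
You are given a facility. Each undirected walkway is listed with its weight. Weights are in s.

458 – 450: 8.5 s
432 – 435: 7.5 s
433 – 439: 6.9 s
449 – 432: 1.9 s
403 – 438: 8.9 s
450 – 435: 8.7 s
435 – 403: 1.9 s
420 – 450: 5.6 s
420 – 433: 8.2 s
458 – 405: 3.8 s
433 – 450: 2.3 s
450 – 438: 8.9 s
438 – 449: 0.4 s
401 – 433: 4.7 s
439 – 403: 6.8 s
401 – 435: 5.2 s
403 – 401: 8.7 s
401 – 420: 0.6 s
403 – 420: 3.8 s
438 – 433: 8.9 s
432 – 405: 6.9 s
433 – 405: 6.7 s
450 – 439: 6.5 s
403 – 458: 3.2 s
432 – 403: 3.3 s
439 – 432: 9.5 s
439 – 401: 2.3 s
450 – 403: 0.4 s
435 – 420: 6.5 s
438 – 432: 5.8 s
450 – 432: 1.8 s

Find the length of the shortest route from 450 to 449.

3.7 s

Settle nodes by increasing distance from 450:
450: 0
403: 0.4  (via 450)
432: 1.8  (via 450)
433: 2.3  (via 450)
435: 2.3  (via 403)
458: 3.6  (via 403)
449: 3.7  (via 432)
Shortest route: 450–432–449 = 3.7 s.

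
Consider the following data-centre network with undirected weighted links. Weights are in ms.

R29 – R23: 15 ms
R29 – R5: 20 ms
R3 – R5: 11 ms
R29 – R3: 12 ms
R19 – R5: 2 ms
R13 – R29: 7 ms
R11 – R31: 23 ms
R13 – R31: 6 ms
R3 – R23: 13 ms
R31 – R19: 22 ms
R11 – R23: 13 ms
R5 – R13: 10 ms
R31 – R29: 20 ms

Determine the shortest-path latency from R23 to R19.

Running Dijkstra from R23:
R23: 0
R3: 13  (via R23)
R11: 13  (via R23)
R29: 15  (via R23)
R13: 22  (via R29)
R5: 24  (via R3)
R19: 26  (via R5)
Shortest route: R23–R3–R5–R19 = 26 ms.

26 ms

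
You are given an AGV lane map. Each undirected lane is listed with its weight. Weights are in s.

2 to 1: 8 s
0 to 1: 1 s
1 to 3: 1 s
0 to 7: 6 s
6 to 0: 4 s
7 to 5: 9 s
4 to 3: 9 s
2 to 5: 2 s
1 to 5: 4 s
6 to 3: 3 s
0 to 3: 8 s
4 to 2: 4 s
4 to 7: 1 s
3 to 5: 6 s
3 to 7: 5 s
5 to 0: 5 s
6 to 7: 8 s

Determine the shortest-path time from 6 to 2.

Settle nodes by increasing distance from 6:
6: 0
3: 3  (via 6)
0: 4  (via 6)
1: 4  (via 3)
5: 8  (via 1)
7: 8  (via 6)
4: 9  (via 7)
2: 10  (via 5)
Shortest route: 6–3–1–5–2 = 10 s.

10 s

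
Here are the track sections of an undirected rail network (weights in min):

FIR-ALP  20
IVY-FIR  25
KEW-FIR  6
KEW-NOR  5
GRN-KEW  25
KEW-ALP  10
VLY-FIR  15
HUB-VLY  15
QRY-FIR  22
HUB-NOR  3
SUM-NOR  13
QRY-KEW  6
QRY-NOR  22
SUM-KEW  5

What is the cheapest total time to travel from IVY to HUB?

39 min

Settle nodes by increasing distance from IVY:
IVY: 0
FIR: 25  (via IVY)
KEW: 31  (via FIR)
SUM: 36  (via KEW)
NOR: 36  (via KEW)
QRY: 37  (via KEW)
HUB: 39  (via NOR)
Shortest route: IVY–FIR–KEW–NOR–HUB = 39 min.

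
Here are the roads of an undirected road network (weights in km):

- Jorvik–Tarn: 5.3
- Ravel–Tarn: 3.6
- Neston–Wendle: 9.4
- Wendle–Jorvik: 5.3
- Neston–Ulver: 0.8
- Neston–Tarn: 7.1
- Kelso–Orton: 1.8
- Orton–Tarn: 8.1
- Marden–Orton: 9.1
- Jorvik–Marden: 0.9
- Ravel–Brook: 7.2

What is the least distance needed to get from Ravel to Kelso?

Compare a few routes:
Ravel - Tarn - Orton - Kelso: 3.6+8.1+1.8 = 13.5
Ravel - Tarn - Jorvik - Marden - Orton - Kelso: 3.6+5.3+0.9+9.1+1.8 = 20.7
Cheapest is Ravel - Tarn - Orton - Kelso at 13.5 km.

13.5 km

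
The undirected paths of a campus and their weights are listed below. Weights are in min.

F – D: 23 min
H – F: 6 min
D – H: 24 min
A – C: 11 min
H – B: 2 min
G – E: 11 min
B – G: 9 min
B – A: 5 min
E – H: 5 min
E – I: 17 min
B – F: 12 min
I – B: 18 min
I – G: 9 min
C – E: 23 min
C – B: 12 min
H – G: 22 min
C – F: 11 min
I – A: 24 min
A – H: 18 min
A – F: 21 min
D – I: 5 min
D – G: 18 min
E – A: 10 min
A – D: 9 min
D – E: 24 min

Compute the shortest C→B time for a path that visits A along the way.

Best C to A: C–A costing 11
Best A to B: A–B costing 5
Total via A: 11 + 5 = 16 min.

16 min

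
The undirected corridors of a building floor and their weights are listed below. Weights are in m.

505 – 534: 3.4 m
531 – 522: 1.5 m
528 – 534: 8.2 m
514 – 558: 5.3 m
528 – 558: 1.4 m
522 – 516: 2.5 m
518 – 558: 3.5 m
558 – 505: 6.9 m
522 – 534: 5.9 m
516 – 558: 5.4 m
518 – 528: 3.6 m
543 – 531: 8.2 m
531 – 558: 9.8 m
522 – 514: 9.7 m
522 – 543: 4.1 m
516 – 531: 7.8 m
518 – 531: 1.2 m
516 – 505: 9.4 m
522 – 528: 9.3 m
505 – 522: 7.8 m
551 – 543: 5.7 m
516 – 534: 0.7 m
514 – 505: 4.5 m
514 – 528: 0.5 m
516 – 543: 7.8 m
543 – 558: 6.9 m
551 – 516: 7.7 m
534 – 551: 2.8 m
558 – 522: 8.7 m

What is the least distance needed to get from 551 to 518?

8.7 m

Running Dijkstra from 551:
551: 0
534: 2.8  (via 551)
516: 3.5  (via 534)
543: 5.7  (via 551)
522: 6  (via 516)
505: 6.2  (via 534)
531: 7.5  (via 522)
518: 8.7  (via 531)
Shortest route: 551–534–516–522–531–518 = 8.7 m.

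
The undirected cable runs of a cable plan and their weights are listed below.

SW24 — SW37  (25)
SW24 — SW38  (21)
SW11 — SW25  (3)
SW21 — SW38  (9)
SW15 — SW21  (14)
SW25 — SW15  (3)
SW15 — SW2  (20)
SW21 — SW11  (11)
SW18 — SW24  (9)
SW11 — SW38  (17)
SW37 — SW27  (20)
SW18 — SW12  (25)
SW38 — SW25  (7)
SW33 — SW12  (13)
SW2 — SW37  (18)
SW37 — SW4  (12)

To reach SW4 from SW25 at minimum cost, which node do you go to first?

SW15

Candidate routes:
SW25–SW11–SW38–SW24–SW37–SW4: 3+17+21+25+12 = 78
SW25–SW15–SW2–SW37–SW4: 3+20+18+12 = 53
SW25–SW38–SW24–SW37–SW4: 7+21+25+12 = 65
The minimum is 53 via SW25–SW15–SW2–SW37–SW4.
So from SW25 the first move is to SW15.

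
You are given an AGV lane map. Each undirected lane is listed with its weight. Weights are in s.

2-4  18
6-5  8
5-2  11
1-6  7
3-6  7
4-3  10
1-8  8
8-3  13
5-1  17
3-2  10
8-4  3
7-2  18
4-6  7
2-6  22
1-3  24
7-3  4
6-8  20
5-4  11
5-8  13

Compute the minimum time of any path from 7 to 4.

14 s

Candidate routes:
7 → 3 → 4: 4+10 = 14
7 → 3 → 6 → 1 → 8 → 4: 4+7+7+8+3 = 29
7 → 3 → 6 → 4: 4+7+7 = 18
7 → 3 → 8 → 4: 4+13+3 = 20
Cheapest is 7 → 3 → 4 at 14 s.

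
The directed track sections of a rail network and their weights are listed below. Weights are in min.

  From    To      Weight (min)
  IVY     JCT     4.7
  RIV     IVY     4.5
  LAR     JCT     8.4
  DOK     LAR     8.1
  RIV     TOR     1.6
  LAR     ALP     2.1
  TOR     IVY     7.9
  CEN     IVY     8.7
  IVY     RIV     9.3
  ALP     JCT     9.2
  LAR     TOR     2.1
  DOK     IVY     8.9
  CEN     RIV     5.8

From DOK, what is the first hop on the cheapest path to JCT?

IVY

Candidate routes:
DOK–LAR–JCT: 8.1+8.4 = 16.5
DOK–LAR–ALP–JCT: 8.1+2.1+9.2 = 19.4
DOK–IVY–JCT: 8.9+4.7 = 13.6
Cheapest is DOK–IVY–JCT at 13.6 min.
So from DOK the first move is to IVY.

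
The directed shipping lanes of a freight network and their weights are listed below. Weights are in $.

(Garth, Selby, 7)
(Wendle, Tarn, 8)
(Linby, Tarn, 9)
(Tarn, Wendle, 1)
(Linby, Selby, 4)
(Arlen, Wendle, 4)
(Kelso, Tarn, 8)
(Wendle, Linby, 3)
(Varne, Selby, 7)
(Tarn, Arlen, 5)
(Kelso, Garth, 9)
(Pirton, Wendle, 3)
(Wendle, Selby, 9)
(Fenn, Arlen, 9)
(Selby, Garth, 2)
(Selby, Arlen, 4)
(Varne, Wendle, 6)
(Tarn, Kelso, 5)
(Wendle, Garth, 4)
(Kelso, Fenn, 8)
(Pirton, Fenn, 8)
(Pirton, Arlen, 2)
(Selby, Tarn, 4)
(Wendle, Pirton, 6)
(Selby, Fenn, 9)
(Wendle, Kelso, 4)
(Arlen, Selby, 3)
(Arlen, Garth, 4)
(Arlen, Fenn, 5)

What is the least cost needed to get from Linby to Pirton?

Candidate routes:
Linby → Tarn → Wendle → Pirton: 9+1+6 = 16
Linby → Selby → Arlen → Wendle → Pirton: 4+4+4+6 = 18
Linby → Selby → Tarn → Wendle → Pirton: 4+4+1+6 = 15
The minimum is $15 via Linby → Selby → Tarn → Wendle → Pirton.

$15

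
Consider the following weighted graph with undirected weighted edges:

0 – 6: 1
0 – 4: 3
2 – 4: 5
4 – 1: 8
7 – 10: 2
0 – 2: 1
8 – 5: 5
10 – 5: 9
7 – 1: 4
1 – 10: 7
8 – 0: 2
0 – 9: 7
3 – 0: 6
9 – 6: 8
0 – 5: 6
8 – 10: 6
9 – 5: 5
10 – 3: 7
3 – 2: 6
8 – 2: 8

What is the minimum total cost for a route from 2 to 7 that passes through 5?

18

Best 2 to 5: 2–0–5 costing 7
Best 5 to 7: 5–10–7 costing 11
Total via 5: 7 + 11 = 18.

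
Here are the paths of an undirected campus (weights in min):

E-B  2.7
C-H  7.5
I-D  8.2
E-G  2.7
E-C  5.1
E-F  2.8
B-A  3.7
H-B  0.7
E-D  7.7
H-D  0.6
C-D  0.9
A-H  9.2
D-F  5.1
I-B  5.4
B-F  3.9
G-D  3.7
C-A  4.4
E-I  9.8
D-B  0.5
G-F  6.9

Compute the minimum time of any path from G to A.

7.9 min

Compare a few routes:
G → D → H → B → A: 3.7+0.6+0.7+3.7 = 8.7
G → D → B → A: 3.7+0.5+3.7 = 7.9
G → D → C → A: 3.7+0.9+4.4 = 9
Cheapest is G → D → B → A at 7.9 min.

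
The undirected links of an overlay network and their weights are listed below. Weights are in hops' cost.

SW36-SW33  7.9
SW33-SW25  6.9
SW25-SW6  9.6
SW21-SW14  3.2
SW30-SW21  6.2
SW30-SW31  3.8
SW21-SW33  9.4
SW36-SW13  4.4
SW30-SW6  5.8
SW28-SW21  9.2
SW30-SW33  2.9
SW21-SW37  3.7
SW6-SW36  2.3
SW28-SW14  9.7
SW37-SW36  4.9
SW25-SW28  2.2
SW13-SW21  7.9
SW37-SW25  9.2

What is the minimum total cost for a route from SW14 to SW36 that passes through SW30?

Shortest SW14→SW30: SW14 → SW21 → SW30 = 9.4
Shortest SW30→SW36: SW30 → SW6 → SW36 = 8.1
Total via SW30: 9.4 + 8.1 = 17.5 hops' cost.

17.5 hops' cost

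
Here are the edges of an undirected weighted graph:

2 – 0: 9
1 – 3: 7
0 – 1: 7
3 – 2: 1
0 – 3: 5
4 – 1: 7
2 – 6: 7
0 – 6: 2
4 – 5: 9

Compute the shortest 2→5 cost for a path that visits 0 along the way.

Best 2 to 0: 2–3–0 costing 6
Shortest 0→5: 0–1–4–5 = 23
Total via 0: 6 + 23 = 29.

29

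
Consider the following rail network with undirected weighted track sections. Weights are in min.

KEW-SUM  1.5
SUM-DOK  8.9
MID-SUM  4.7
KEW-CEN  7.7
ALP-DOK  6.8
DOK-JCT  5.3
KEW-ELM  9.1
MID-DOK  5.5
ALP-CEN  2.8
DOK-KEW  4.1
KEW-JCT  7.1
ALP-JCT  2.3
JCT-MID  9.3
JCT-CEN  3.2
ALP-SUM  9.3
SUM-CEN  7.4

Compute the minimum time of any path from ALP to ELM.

18.5 min

Enumerating some paths:
ALP → JCT → KEW → ELM: 2.3+7.1+9.1 = 18.5
ALP → DOK → KEW → ELM: 6.8+4.1+9.1 = 20
ALP → CEN → KEW → ELM: 2.8+7.7+9.1 = 19.6
ALP → SUM → KEW → ELM: 9.3+1.5+9.1 = 19.9
Cheapest is ALP → JCT → KEW → ELM at 18.5 min.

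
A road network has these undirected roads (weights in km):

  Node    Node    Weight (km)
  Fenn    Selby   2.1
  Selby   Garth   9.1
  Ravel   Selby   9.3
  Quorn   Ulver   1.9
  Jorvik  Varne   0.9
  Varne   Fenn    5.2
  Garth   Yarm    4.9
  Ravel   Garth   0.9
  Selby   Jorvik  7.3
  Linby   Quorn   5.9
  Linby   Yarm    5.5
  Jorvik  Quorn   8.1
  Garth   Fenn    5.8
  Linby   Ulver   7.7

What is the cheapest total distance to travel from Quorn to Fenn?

14.2 km

Compare a few routes:
Quorn - Jorvik - Varne - Fenn: 8.1+0.9+5.2 = 14.2
Quorn - Jorvik - Selby - Fenn: 8.1+7.3+2.1 = 17.5
The minimum is 14.2 km via Quorn - Jorvik - Varne - Fenn.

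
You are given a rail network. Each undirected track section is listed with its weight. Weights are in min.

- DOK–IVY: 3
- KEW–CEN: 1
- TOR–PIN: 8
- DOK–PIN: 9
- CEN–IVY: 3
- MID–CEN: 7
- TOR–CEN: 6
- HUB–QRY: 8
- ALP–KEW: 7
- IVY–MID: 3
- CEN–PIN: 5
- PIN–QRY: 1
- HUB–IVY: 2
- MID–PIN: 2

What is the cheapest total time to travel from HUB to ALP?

Settle nodes by increasing distance from HUB:
HUB: 0
IVY: 2  (via HUB)
DOK: 5  (via IVY)
CEN: 5  (via IVY)
MID: 5  (via IVY)
KEW: 6  (via CEN)
PIN: 7  (via MID)
QRY: 8  (via HUB)
TOR: 11  (via CEN)
ALP: 13  (via KEW)
Shortest route: HUB–IVY–CEN–KEW–ALP = 13 min.

13 min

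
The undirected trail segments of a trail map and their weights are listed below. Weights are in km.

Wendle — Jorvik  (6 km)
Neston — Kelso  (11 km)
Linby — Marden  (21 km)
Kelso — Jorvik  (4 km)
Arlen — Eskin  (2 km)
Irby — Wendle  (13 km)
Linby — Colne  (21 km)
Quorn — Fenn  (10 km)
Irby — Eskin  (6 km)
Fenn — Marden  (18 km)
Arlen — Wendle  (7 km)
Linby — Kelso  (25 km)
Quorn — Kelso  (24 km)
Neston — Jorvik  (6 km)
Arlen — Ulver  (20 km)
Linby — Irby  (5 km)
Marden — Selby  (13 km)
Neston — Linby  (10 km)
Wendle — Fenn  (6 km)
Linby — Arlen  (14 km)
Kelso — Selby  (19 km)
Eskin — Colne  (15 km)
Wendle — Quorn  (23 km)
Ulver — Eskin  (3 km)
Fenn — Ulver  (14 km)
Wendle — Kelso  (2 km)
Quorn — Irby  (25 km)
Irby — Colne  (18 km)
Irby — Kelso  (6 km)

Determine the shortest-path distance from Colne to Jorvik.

28 km

Compare a few routes:
Colne → Eskin → Arlen → Wendle → Kelso → Jorvik: 15+2+7+2+4 = 30
Colne → Irby → Kelso → Jorvik: 18+6+4 = 28
Cheapest is Colne → Irby → Kelso → Jorvik at 28 km.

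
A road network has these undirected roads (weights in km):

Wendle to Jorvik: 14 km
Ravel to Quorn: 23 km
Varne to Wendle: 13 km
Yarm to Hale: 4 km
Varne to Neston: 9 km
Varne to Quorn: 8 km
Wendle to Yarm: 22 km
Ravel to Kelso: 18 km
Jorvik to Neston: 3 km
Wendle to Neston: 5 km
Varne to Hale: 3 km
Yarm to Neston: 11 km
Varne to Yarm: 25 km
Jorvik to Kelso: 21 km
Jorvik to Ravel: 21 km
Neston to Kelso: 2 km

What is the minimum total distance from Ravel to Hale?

Settle nodes by increasing distance from Ravel:
Ravel: 0
Kelso: 18  (via Ravel)
Neston: 20  (via Kelso)
Jorvik: 21  (via Ravel)
Quorn: 23  (via Ravel)
Wendle: 25  (via Neston)
Varne: 29  (via Neston)
Yarm: 31  (via Neston)
Hale: 32  (via Varne)
Shortest route: Ravel–Kelso–Neston–Varne–Hale = 32 km.

32 km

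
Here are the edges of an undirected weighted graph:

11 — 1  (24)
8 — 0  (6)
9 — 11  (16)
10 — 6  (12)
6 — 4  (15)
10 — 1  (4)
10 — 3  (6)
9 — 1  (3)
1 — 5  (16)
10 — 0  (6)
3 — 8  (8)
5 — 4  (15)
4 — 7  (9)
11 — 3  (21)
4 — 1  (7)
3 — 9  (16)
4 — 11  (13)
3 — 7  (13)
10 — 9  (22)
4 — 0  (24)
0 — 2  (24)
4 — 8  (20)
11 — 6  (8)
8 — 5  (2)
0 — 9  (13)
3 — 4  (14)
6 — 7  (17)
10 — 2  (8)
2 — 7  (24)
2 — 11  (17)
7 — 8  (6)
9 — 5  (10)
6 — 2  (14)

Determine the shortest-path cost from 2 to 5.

22

Compare a few routes:
2 - 10 - 0 - 8 - 5: 8+6+6+2 = 22
2 - 10 - 1 - 9 - 5: 8+4+3+10 = 25
2 - 10 - 1 - 5: 8+4+16 = 28
2 - 10 - 3 - 8 - 5: 8+6+8+2 = 24
The minimum is 22 via 2 - 10 - 0 - 8 - 5.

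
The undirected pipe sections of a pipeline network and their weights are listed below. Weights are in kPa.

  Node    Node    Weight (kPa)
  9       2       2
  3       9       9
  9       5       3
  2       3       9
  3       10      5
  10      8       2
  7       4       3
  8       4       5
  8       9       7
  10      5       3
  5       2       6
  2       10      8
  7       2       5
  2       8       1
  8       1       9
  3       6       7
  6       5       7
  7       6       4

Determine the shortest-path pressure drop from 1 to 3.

16 kPa

Compare a few routes:
1 - 8 - 2 - 3: 9+1+9 = 19
1 - 8 - 10 - 3: 9+2+5 = 16
1 - 8 - 2 - 9 - 3: 9+1+2+9 = 21
The minimum is 16 kPa via 1 - 8 - 10 - 3.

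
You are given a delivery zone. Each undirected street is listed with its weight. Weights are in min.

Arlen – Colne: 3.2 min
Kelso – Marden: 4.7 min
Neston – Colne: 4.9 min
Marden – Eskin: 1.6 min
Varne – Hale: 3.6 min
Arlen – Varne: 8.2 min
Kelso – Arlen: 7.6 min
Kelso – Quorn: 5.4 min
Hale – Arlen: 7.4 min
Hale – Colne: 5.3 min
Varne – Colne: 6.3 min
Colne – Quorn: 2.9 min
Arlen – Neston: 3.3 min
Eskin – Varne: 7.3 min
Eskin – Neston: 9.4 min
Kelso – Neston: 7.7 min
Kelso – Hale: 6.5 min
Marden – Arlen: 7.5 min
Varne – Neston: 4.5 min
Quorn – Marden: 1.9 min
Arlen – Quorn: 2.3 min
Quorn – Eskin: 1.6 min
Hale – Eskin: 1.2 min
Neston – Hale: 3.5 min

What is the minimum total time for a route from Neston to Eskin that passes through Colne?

Best Neston to Colne: Neston–Colne costing 4.9
Best Colne to Eskin: Colne–Quorn–Eskin costing 4.5
Total via Colne: 4.9 + 4.5 = 9.4 min.

9.4 min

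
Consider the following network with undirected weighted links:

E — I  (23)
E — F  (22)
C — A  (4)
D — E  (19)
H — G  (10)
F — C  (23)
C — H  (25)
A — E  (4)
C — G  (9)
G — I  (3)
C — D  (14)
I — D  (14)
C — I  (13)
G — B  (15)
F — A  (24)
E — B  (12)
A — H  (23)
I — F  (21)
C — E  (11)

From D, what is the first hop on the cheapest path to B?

E

Candidate routes:
D → I → G → B: 14+3+15 = 32
D → C → A → E → B: 14+4+4+12 = 34
D → E → B: 19+12 = 31
The minimum is 31 via D → E → B.
So from D the first move is to E.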